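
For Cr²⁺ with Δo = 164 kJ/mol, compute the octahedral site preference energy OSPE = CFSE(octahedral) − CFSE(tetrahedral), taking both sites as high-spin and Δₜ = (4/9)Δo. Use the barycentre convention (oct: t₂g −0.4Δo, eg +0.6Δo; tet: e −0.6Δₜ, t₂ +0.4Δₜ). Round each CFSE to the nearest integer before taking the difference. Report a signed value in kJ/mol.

Cr is in group 6, so Cr²⁺ is d⁴ (6 − 2 = 4).
Octahedral high-spin t2g^3 e_g^1: CFSE = -0.6 × 164 = -98 kJ/mol.
In a tetrahedral site the filling is e^2 t2^2: CFSE(tet) = -0.4Δₜ = -0.4 × (4/9)(164) = -29 kJ/mol.
Subtracting, OSPE = -98 − (-29) = -69 kJ/mol.

-69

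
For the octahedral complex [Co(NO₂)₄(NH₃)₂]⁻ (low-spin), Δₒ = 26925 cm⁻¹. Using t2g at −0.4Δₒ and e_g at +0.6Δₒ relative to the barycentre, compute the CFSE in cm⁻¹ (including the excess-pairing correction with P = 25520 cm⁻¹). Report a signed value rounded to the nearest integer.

-13580

Ligand charges: 4×(-1) from NO₂⁻ and 2×(+0) from NH₃ sum to -4; with overall charge -1, Co is +3.
Group 9 minus oxidation state +3 gives a d⁶ configuration for Co³⁺.
Electron filling gives t2g^6 e_g^0.
Orbital CFSE = 6(-0.4) + 0(0.6) = -2.4Δₒ = -2.4 × 26925 = -64620 cm⁻¹.
Relative to high-spin t2g^4 e_g^2 (1 paired), the low-spin configuration has 2 additional pairs, contributing +2 × 25520 = +51040 cm⁻¹.
Overall CFSE = -64620 + 51040 = -13580 cm⁻¹.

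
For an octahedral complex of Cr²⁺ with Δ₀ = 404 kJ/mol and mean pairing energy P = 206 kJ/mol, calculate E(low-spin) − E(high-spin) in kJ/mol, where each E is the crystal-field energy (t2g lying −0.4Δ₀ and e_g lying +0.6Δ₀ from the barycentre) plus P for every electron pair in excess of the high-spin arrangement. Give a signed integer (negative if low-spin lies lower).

-198

Cr²⁺: group 6, so d-count = 6 − 2 = 4.
High-spin d⁴ fills as t2g^3 e_g^1 with CFSE 3(−0.4) + 1(+0.6) = -0.6Δ₀ = -242 kJ/mol.
Low-spin: t2g^4 e_g^0, orbital CFSE = -1.6Δ₀ = -646 kJ/mol; plus 1 excess pair × P = +206 kJ/mol; total -440 kJ/mol.
E(LS) − E(HS) = -440 − (-242) = -198 kJ/mol.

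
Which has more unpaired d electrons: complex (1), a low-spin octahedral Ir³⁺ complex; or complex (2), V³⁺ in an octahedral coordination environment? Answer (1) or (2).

(2)

(1): Ir³⁺: group 9, so d-count = 9 − 3 = 6; t2g^6 e_g^0 → 0 unpaired.
(2): V sits in group 5; removing 3 electrons leaves V³⁺ with 5 − 3 = 2 d electrons; t2g^2 e_g^0 → 2 unpaired.
So (2) has more unpaired electrons.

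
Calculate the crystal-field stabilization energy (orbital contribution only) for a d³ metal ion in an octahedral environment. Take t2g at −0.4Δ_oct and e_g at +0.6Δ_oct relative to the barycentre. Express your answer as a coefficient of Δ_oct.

-1.2 Δ_oct

For octahedral d³ the high- and low-spin configurations coincide.
Configuration: t2g^3 e_g^0.
CFSE = 3(-0.4Δ_oct) + 0(0.6Δ_oct) = -1.2Δ_oct + 0.0Δ_oct = -1.2Δ_oct.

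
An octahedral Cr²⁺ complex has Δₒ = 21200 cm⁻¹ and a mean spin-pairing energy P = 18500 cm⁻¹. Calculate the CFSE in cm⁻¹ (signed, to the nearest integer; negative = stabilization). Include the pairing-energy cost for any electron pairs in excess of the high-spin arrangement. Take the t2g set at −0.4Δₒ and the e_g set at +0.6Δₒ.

Cr²⁺: group 6, so d-count = 6 − 2 = 4.
Here Δₒ > P (21200 > 18500), so the low-spin state is favoured.
That gives t2g^4 e_g^0.
Orbital CFSE = -1.6Δₒ = -1.6 × 21200 = -33920 cm⁻¹.
Excess pairs vs high-spin: 1 − 0 = 1; pairing cost = +18500 cm⁻¹.
Net CFSE = -33920 + 18500 = -15420 cm⁻¹.

-15420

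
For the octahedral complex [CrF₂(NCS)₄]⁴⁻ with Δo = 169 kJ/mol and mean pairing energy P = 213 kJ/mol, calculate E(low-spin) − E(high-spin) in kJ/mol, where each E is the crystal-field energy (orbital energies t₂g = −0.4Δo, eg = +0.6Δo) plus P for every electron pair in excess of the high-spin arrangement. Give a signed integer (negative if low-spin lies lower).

Ligand charges: 2×(-1) from F⁻ and 4×(-1) from NCS⁻ sum to -6; with overall charge -4, Cr is +2.
Group 6 minus oxidation state +2 gives a d⁴ configuration for Cr²⁺.
High-spin: t₂g³ eg¹, CFSE = -0.6Δo = -101 kJ/mol.
For low-spin the configuration is t₂g⁴ eg⁰: orbital energy -1.6 × 169 = -270 kJ/mol, and 1 additional pair relative to high-spin adds 213 kJ/mol, giving -57 kJ/mol.
The difference is -57 − (-101) = 44 kJ/mol, so high-spin lies lower.

44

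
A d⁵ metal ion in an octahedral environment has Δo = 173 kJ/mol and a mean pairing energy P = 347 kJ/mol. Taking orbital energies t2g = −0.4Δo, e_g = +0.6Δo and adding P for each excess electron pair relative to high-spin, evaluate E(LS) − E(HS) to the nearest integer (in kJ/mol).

348

High-spin d⁵ fills as t2g^3 e_g^2 with CFSE 3(−0.4) + 2(+0.6) = 0.0Δo = 0 kJ/mol.
Low-spin: t2g^5 e_g^0, orbital CFSE = -2.0Δo = -346 kJ/mol; plus 2 excess pairs × P = +694 kJ/mol; total 348 kJ/mol.
Thus E(LS) − E(HS) = 348 kJ/mol.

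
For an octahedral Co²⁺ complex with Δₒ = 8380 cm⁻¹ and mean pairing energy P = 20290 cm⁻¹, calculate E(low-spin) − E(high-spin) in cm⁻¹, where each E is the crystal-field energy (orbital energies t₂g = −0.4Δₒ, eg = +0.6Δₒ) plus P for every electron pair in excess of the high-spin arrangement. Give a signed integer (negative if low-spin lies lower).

11910

Co sits in group 9; removing 2 electrons leaves Co²⁺ with 9 − 2 = 7 d electrons.
High-spin: t₂g⁵ eg², CFSE = -0.8Δₒ = -6704 cm⁻¹.
For low-spin the configuration is t₂g⁶ eg¹: orbital energy -1.8 × 8380 = -15084 cm⁻¹, and 1 additional pair relative to high-spin adds 20290 cm⁻¹, giving 5206 cm⁻¹.
E(LS) − E(HS) = 5206 − (-6704) = 11910 cm⁻¹.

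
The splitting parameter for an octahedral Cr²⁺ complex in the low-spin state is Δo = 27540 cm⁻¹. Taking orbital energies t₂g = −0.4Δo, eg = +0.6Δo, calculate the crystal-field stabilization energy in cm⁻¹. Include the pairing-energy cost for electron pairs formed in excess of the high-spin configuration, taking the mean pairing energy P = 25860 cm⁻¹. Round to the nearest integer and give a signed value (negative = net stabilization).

Cr²⁺: group 6, so d-count = 6 − 2 = 4.
Configuration: t₂g⁴ eg⁰.
The orbital stabilization is -1.6Δo = -1.6 × 27540 = -44064 cm⁻¹.
Pairing penalty: 1 pair vs 0 in the high-spin reference → 1 extra × P = 25860 cm⁻¹.
Combining: -44064 + 25860 = -18204 cm⁻¹.

-18204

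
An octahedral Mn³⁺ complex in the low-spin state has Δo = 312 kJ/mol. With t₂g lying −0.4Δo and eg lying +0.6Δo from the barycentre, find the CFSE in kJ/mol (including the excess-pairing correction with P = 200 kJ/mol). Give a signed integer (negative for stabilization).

-299

Mn³⁺: group 7, so d-count = 7 − 3 = 4.
The d⁴ electrons fill as t₂g⁴ eg⁰.
The orbital stabilization is -1.6Δo = -1.6 × 312 = -499 kJ/mol.
Pairing penalty: 1 pair vs 0 in the high-spin reference → 1 extra × P = 200 kJ/mol.
Combining: -499 + 200 = -299 kJ/mol.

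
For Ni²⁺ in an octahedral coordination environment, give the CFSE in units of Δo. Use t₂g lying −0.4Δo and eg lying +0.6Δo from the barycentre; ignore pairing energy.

-1.2 Δo

Ni²⁺: group 10, so d-count = 10 − 2 = 8.
For octahedral d⁸ the high- and low-spin configurations coincide.
Configuration: t₂g⁶ eg².
CFSE = 6(-0.4Δo) + 2(0.6Δo) = -2.4Δo + 1.2Δo = -1.2Δo.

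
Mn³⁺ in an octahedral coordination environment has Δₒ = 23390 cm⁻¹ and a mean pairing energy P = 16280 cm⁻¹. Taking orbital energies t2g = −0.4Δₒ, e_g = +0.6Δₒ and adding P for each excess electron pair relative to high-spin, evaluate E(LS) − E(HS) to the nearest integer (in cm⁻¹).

Mn is in group 7, so Mn³⁺ is d⁴ (7 − 3 = 4).
In the high-spin limit (t2g^3 e_g^1) the orbital term is -0.6Δₒ = -14034 cm⁻¹, with no excess pairing.
For low-spin the configuration is t2g^4 e_g^0: orbital energy -1.6 × 23390 = -37424 cm⁻¹, and 1 additional pair relative to high-spin adds 16280 cm⁻¹, giving -21144 cm⁻¹.
E(LS) − E(HS) = -21144 − (-14034) = -7110 cm⁻¹.

-7110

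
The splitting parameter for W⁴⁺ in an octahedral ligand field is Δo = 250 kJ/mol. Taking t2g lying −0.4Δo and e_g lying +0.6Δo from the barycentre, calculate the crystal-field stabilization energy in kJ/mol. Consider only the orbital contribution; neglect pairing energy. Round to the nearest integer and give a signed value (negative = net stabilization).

-200

W sits in group 6; removing 4 electrons leaves W⁴⁺ with 6 − 4 = 2 d electrons.
The d² electrons fill as t2g^2 e_g^0.
CFSE(orbital) = 2×(-0.4Δo) + 0×(0.6Δo) = -0.8Δo; with Δo = 250 kJ/mol that is -200 kJ/mol.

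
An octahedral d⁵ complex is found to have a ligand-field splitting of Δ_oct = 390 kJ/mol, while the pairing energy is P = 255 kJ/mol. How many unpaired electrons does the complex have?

With Δ_oct > P the complex is low-spin.
Filling d⁵ accordingly: t2g^5 e_g^0.
Unpaired electrons: 1.

1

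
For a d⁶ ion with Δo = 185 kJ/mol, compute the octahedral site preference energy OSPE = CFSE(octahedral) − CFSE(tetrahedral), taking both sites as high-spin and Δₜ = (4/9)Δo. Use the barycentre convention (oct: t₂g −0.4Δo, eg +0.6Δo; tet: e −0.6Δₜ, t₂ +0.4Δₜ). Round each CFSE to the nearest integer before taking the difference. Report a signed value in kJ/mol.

-25

In an octahedral site d⁶ (HS) is t2g^4 e_g^2, giving CFSE(oct) = -0.4Δo = -74 kJ/mol.
Tetrahedral: e^3 t2^3, CFSE = 3(−0.6) + 3(+0.4) = -0.6Δₜ = -0.6 × (4/9) × 185 = -49 kJ/mol.
OSPE = CFSE(oct) − CFSE(tet) = -74 − (-49) = -25 kJ/mol.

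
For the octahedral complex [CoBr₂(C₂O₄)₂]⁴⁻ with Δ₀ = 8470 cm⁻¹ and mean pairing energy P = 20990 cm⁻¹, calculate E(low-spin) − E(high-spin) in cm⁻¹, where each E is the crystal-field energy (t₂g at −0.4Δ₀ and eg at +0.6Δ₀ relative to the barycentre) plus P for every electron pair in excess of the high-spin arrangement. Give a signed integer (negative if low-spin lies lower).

12520

Ligand charges: 2×(-1) from Br⁻ and 2×(-2) from C₂O₄²⁻ sum to -6; with overall charge -4, Co is +2.
Co is in group 9, so Co²⁺ is d⁷ (9 − 2 = 7).
High-spin d⁷ fills as t₂g⁵ eg² with CFSE 5(−0.4) + 2(+0.6) = -0.8Δ₀ = -6776 cm⁻¹.
Low-spin t₂g⁶ eg¹ gives -1.8Δ₀ = -15246 cm⁻¹, but forming 1 extra pair costs 1P = 20990 cm⁻¹, so E(LS) = -15246 + 20990 = 5744 cm⁻¹.
The difference is 5744 − (-6776) = 12520 cm⁻¹, so high-spin lies lower.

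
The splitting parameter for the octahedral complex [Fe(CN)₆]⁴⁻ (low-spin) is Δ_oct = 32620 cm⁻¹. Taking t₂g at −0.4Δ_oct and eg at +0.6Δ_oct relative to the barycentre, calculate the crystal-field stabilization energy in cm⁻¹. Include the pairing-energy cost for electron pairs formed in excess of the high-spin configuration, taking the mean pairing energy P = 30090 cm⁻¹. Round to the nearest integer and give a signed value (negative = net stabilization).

Each CN⁻ contributes -1; 6 × (-1) = -6. With overall charge -4, Fe is in the +2 oxidation state.
Fe is in group 8, so Fe²⁺ is d⁶ (8 − 2 = 6).
The d⁶ electrons fill as t₂g⁶ eg⁰.
CFSE(orbital) = 6×(-0.4Δ_oct) + 0×(0.6Δ_oct) = -2.4Δ_oct; with Δ_oct = 32620 cm⁻¹ that is -78288 cm⁻¹.
Relative to high-spin t₂g⁴ eg² (1 paired), the low-spin configuration has 2 additional pairs, contributing +2 × 30090 = +60180 cm⁻¹.
Net CFSE = -78288 + 60180 = -18108 cm⁻¹.

-18108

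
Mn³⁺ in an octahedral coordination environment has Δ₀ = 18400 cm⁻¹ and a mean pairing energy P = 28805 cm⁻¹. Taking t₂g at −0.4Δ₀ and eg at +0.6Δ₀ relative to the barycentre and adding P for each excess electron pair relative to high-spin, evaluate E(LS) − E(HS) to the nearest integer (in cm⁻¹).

10405

Mn³⁺: group 7, so d-count = 7 − 3 = 4.
In the high-spin limit (t₂g³ eg¹) the orbital term is -0.6Δ₀ = -11040 cm⁻¹, with no excess pairing.
For low-spin the configuration is t₂g⁴ eg⁰: orbital energy -1.6 × 18400 = -29440 cm⁻¹, and 1 additional pair relative to high-spin adds 28805 cm⁻¹, giving -635 cm⁻¹.
E(LS) − E(HS) = -635 − (-11040) = 10405 cm⁻¹.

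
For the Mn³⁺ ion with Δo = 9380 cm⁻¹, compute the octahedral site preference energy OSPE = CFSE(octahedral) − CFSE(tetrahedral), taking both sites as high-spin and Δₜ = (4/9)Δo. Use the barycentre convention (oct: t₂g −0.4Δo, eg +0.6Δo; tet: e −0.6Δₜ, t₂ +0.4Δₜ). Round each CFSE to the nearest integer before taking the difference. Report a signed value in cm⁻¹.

-3960

Group 7 minus oxidation state +3 gives a d⁴ configuration for Mn³⁺.
In an octahedral site d⁴ (HS) is t₂g³ eg¹, giving CFSE(oct) = -0.6Δo = -5628 cm⁻¹.
Tetrahedral: e² t₂², CFSE = 2(−0.6) + 2(+0.4) = -0.4Δₜ = -0.4 × (4/9) × 9380 = -1668 cm⁻¹.
OSPE = CFSE(oct) − CFSE(tet) = -5628 − (-1668) = -3960 cm⁻¹.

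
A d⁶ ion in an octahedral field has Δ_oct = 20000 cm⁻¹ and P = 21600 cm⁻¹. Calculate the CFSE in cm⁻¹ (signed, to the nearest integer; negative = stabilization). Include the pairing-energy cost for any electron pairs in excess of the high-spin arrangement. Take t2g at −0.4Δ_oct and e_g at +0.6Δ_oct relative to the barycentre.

Here Δ_oct < P (20000 < 21600), so the high-spin state is favoured.
Configuration: t2g^4 e_g^2.
Orbital CFSE = -0.4Δ_oct = -0.4 × 20000 = -8000 cm⁻¹.
High-spin has no excess pairs, so no pairing correction applies.

-8000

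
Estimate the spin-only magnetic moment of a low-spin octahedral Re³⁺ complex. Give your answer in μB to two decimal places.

2.83 μB

Re is in group 7, so Re³⁺ is d⁴ (7 − 3 = 4).
Configuration: t₂g⁴ eg⁰ → 2 unpaired electrons.
μ(spin-only) = √[2(2+2)] = √8 ≈ 2.83 μB.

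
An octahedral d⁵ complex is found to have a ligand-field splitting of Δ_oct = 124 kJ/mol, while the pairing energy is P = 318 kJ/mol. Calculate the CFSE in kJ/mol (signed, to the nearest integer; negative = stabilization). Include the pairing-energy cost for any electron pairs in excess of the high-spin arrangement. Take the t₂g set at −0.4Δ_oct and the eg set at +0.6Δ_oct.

0

Since Δ_oct = 124 kJ/mol < P = 318 kJ/mol, the complex adopts the high-spin configuration.
Configuration: t₂g³ eg².
Orbital CFSE = 0.0Δ_oct = 0.0 × 124 = 0 kJ/mol.
High-spin has no excess pairs, so no pairing correction applies.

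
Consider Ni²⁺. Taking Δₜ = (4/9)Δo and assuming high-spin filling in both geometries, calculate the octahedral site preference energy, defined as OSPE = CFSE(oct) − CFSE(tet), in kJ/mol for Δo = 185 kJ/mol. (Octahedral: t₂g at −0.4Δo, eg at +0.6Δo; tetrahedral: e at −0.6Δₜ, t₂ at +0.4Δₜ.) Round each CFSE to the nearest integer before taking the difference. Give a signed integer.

-156

Ni²⁺: group 10, so d-count = 10 − 2 = 8.
In an octahedral site d⁸ (HS) is t2g^6 e_g^2, giving CFSE(oct) = -1.2Δo = -222 kJ/mol.
Tetrahedral: e^4 t2^4, CFSE = 4(−0.6) + 4(+0.4) = -0.8Δₜ = -0.8 × (4/9) × 185 = -66 kJ/mol.
Subtracting, OSPE = -222 − (-66) = -156 kJ/mol.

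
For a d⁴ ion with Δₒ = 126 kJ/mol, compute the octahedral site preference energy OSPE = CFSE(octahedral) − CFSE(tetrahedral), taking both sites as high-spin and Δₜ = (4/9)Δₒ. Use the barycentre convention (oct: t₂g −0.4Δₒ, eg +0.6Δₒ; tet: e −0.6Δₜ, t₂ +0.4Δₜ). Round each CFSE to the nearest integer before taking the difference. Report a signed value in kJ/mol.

In an octahedral site d⁴ (HS) is t2g^3 e_g^1, giving CFSE(oct) = -0.6Δₒ = -76 kJ/mol.
Tetrahedral e^2 t2^2 gives -0.4Δₜ = -0.4 × (4/9) × 126 = -22 kJ/mol.
OSPE = CFSE(oct) − CFSE(tet) = -76 − (-22) = -54 kJ/mol.

-54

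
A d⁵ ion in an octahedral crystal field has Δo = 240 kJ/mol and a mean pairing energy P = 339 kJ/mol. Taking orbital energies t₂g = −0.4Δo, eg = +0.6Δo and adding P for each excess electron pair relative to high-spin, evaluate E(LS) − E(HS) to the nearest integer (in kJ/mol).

198

High-spin: t₂g³ eg², CFSE = 0.0Δo = 0 kJ/mol.
Low-spin: t₂g⁵ eg⁰, orbital CFSE = -2.0Δo = -480 kJ/mol; plus 2 excess pairs × P = +678 kJ/mol; total 198 kJ/mol.
The difference is 198 − (0) = 198 kJ/mol, so high-spin lies lower.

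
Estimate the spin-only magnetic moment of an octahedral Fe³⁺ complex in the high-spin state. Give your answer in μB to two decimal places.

Fe³⁺: group 8, so d-count = 8 − 3 = 5.
Configuration: t₂g³ eg² → 5 unpaired electrons.
μ(spin-only) = √[5(5+2)] = √35 ≈ 5.92 μB.

5.92 μB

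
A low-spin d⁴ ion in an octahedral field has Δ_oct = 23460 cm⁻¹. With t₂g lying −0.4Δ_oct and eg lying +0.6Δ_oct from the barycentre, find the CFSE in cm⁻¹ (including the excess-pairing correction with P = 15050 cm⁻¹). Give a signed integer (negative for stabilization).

Configuration: t₂g⁴ eg⁰.
CFSE(orbital) = 4×(-0.4Δ_oct) + 0×(0.6Δ_oct) = -1.6Δ_oct; with Δ_oct = 23460 cm⁻¹ that is -37536 cm⁻¹.
High-spin d⁴ would be t₂g³ eg¹ with 0 pairs; low-spin has 1, so 1 excess pair costs +1P = +15050 cm⁻¹.
Overall CFSE = -37536 + 15050 = -22486 cm⁻¹.

-22486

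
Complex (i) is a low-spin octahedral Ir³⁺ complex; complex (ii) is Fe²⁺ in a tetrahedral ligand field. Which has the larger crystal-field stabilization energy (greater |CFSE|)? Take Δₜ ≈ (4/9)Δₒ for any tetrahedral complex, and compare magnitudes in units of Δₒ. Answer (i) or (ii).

(i)

(i): Group 9 minus oxidation state +3 gives a d⁶ configuration for Ir³⁺; t2g^6 e_g^0, CFSE = -2.4Δₒ.
(ii): Fe²⁺: group 8, so d-count = 8 − 2 = 6; Tetrahedral fields are weak (Δₜ ≈ 4/9 Δₒ), so electrons fill high-spin; e³ t₂³, CFSE = -0.6Δₜ ≈ -0.27Δₒ.
So (i) has the larger |CFSE|.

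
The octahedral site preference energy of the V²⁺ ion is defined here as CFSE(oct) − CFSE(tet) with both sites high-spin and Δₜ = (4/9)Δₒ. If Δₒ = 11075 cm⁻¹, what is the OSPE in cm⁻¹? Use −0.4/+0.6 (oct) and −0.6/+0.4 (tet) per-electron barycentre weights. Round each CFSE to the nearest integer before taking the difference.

V²⁺: group 5, so d-count = 5 − 2 = 3.
In an octahedral site d³ (HS) is t₂g³ eg⁰, giving CFSE(oct) = -1.2Δₒ = -13290 cm⁻¹.
In a tetrahedral site the filling is e² t₂¹: CFSE(tet) = -0.8Δₜ = -0.8 × (4/9)(11075) = -3938 cm⁻¹.
Subtracting, OSPE = -13290 − (-3938) = -9352 cm⁻¹.

-9352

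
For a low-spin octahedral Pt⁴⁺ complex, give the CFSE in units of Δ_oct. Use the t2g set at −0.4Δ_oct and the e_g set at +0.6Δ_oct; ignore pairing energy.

Pt is in group 10, so Pt⁴⁺ is d⁶ (10 − 4 = 6).
Configuration: t2g^6 e_g^0.
CFSE = 6(-0.4Δ_oct) + 0(0.6Δ_oct) = -2.4Δ_oct + 0.0Δ_oct = -2.4Δ_oct.

-2.4 Δ_oct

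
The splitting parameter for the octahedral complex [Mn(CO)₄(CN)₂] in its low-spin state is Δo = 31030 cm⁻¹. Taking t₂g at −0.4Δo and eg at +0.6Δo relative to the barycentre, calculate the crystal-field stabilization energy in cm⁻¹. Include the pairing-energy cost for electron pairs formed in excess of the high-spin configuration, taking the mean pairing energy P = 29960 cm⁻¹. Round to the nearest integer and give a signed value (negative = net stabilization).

-2140

Ligand charges: 4×(+0) from CO and 2×(-1) from CN⁻ sum to -2; with overall charge +0, Mn is +2.
Mn is in group 7, so Mn²⁺ is d⁵ (7 − 2 = 5).
Configuration: t₂g⁵ eg⁰.
The orbital stabilization is -2.0Δo = -2.0 × 31030 = -62060 cm⁻¹.
Relative to high-spin t₂g³ eg² (0 paired), the low-spin configuration has 2 additional pairs, contributing +2 × 29960 = +59920 cm⁻¹.
Net CFSE = -62060 + 59920 = -2140 cm⁻¹.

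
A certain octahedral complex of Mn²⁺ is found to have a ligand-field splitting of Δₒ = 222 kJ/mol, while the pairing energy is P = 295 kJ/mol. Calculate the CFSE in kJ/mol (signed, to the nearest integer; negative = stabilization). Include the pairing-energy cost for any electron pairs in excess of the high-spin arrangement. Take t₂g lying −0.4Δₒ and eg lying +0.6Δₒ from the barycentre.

Mn is in group 7, so Mn²⁺ is d⁵ (7 − 2 = 5).
Here Δₒ < P (222 < 295), so the high-spin state is favoured.
That gives t₂g³ eg².
Orbital CFSE = 0.0Δₒ = 0.0 × 222 = 0 kJ/mol.
High-spin has no excess pairs, so no pairing correction applies.

0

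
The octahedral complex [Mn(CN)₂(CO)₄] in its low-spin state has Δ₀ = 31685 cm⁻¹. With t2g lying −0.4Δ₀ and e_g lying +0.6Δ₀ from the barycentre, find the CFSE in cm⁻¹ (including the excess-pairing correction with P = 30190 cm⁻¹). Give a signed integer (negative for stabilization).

Ligand charges: 2×(-1) from CN⁻ and 4×(+0) from CO sum to -2; with overall charge +0, Mn is +2.
Mn sits in group 7; removing 2 electrons leaves Mn²⁺ with 7 − 2 = 5 d electrons.
Configuration: t2g^5 e_g^0.
CFSE(orbital) = 5×(-0.4Δ₀) + 0×(0.6Δ₀) = -2.0Δ₀; with Δ₀ = 31685 cm⁻¹ that is -63370 cm⁻¹.
High-spin d⁵ would be t2g^3 e_g^2 with 0 pairs; low-spin has 2, so 2 excess pairs cost +2P = +60380 cm⁻¹.
Overall CFSE = -63370 + 60380 = -2990 cm⁻¹.

-2990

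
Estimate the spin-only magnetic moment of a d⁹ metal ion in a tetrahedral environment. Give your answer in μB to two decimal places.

Tetrahedral splitting is small, so the complex is high-spin.
Configuration: e^4 t2^5 → 1 unpaired electron.
μ(spin-only) = √[1(1+2)] = √3 ≈ 1.73 μB.

1.73 μB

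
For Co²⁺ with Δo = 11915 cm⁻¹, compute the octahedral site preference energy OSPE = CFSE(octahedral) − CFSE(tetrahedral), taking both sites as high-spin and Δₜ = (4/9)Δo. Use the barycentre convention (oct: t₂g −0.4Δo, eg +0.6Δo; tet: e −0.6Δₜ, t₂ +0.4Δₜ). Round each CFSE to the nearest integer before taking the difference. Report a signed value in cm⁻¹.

-3177

Group 9 minus oxidation state +2 gives a d⁷ configuration for Co²⁺.
Octahedral (high-spin): t₂g⁵ eg², CFSE = 5(−0.4) + 2(+0.6) = -0.8Δo = -0.8 × 11915 = -9532 cm⁻¹.
Tetrahedral e⁴ t₂³ gives -1.2Δₜ = -1.2 × (4/9) × 11915 = -6355 cm⁻¹.
OSPE = CFSE(oct) − CFSE(tet) = -9532 − (-6355) = -3177 cm⁻¹.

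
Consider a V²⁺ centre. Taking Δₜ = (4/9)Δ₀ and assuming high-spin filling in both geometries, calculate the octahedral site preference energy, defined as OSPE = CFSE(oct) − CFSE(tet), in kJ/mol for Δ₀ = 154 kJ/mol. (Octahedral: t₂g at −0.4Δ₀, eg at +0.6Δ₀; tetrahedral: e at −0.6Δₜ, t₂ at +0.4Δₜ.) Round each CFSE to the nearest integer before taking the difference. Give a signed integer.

Group 5 minus oxidation state +2 gives a d³ configuration for V²⁺.
Octahedral high-spin t₂g³ eg⁰: CFSE = -1.2 × 154 = -185 kJ/mol.
Tetrahedral e² t₂¹ gives -0.8Δₜ = -0.8 × (4/9) × 154 = -55 kJ/mol.
Subtracting, OSPE = -185 − (-55) = -130 kJ/mol.

-130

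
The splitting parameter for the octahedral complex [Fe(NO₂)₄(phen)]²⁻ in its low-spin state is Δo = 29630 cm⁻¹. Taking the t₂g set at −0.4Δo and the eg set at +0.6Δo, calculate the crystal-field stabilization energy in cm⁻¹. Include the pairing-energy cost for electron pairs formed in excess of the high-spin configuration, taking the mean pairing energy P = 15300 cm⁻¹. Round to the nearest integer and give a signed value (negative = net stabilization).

-40512

Ligand charges: 4×(-1) from NO₂⁻ and 1×(+0) from phen sum to -4; with overall charge -2, Fe is +2.
Fe is in group 8, so Fe²⁺ is d⁶ (8 − 2 = 6).
The d⁶ electrons fill as t₂g⁶ eg⁰.
The orbital stabilization is -2.4Δo = -2.4 × 29630 = -71112 cm⁻¹.
Relative to high-spin t₂g⁴ eg² (1 paired), the low-spin configuration has 2 additional pairs, contributing +2 × 15300 = +30600 cm⁻¹.
Net CFSE = -71112 + 30600 = -40512 cm⁻¹.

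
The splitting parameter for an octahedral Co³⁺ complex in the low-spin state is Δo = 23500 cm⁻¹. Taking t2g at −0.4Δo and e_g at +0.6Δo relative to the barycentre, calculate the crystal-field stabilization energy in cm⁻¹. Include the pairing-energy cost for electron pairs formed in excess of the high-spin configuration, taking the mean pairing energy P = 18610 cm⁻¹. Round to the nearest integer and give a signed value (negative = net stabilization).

Co³⁺: group 9, so d-count = 9 − 3 = 6.
Electron filling gives t2g^6 e_g^0.
Orbital CFSE = 6(-0.4) + 0(0.6) = -2.4Δo = -2.4 × 23500 = -56400 cm⁻¹.
Relative to high-spin t2g^4 e_g^2 (1 paired), the low-spin configuration has 2 additional pairs, contributing +2 × 18610 = +37220 cm⁻¹.
Combining: -56400 + 37220 = -19180 cm⁻¹.

-19180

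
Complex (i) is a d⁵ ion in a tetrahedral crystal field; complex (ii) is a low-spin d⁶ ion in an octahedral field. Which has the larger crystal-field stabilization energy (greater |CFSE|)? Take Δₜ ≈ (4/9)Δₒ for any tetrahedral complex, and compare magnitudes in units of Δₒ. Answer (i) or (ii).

(ii)

(i): With tetrahedral geometry the complex is necessarily high-spin; e² t₂³, CFSE = 0.0Δₜ ≈ 0.00Δₒ.
(ii): t₂g⁶ eg⁰, CFSE = -2.4Δₒ.
So (ii) has the larger |CFSE|.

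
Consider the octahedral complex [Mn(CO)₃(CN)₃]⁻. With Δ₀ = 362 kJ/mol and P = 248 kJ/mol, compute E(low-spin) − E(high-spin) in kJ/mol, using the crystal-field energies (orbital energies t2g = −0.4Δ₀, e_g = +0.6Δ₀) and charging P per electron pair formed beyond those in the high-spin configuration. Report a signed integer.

Ligand charges: 3×(+0) from CO and 3×(-1) from CN⁻ sum to -3; with overall charge -1, Mn is +2.
Group 7 minus oxidation state +2 gives a d⁵ configuration for Mn²⁺.
High-spin: t2g^3 e_g^2, CFSE = 0.0Δ₀ = 0 kJ/mol.
Low-spin: t2g^5 e_g^0, orbital CFSE = -2.0Δ₀ = -724 kJ/mol; plus 2 excess pairs × P = +496 kJ/mol; total -228 kJ/mol.
Thus E(LS) − E(HS) = -228 kJ/mol.

-228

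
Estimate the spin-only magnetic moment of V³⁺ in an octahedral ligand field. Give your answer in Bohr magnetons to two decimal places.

V³⁺: group 5, so d-count = 5 − 3 = 2.
For octahedral d² the high- and low-spin configurations coincide.
Configuration: t2g^2 e_g^0 → 2 unpaired electrons.
μ(spin-only) = √[2(2+2)] = √8 ≈ 2.83 Bohr magnetons.

2.83 Bohr magnetons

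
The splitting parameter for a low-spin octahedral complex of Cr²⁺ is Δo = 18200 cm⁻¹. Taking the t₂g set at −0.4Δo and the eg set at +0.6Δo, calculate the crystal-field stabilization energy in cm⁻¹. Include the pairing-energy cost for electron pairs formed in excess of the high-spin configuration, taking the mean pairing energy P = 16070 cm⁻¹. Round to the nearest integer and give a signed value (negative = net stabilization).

Cr is in group 6, so Cr²⁺ is d⁴ (6 − 2 = 4).
Configuration: t₂g⁴ eg⁰.
Orbital CFSE = 4(-0.4) + 0(0.6) = -1.6Δo = -1.6 × 18200 = -29120 cm⁻¹.
Pairing penalty: 1 pair vs 0 in the high-spin reference → 1 extra × P = 16070 cm⁻¹.
Combining: -29120 + 16070 = -13050 cm⁻¹.

-13050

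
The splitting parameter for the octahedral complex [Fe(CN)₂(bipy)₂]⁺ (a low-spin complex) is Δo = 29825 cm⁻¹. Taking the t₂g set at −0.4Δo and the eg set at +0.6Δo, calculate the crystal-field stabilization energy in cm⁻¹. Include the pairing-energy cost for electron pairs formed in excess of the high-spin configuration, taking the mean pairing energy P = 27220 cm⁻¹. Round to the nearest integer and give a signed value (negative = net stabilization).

Ligand charges: 2×(-1) from CN⁻ and 2×(+0) from bipy sum to -2; with overall charge +1, Fe is +3.
Fe³⁺: group 8, so d-count = 8 − 3 = 5.
The d⁵ electrons fill as t₂g⁵ eg⁰.
The orbital stabilization is -2.0Δo = -2.0 × 29825 = -59650 cm⁻¹.
Pairing penalty: 2 pairs vs 0 in the high-spin reference → 2 extra × P = 54440 cm⁻¹.
Net CFSE = -59650 + 54440 = -5210 cm⁻¹.

-5210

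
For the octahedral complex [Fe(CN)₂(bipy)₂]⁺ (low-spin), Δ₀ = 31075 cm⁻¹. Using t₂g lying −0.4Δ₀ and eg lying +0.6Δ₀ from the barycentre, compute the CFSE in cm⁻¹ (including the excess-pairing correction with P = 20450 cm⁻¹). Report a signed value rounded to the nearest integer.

-21250

Ligand charges: 2×(-1) from CN⁻ and 2×(+0) from bipy sum to -2; with overall charge +1, Fe is +3.
Group 8 minus oxidation state +3 gives a d⁵ configuration for Fe³⁺.
Electron filling gives t₂g⁵ eg⁰.
CFSE(orbital) = 5×(-0.4Δ₀) + 0×(0.6Δ₀) = -2.0Δ₀; with Δ₀ = 31075 cm⁻¹ that is -62150 cm⁻¹.
High-spin d⁵ would be t₂g³ eg² with 0 pairs; low-spin has 2, so 2 excess pairs cost +2P = +40900 cm⁻¹.
Net CFSE = -62150 + 40900 = -21250 cm⁻¹.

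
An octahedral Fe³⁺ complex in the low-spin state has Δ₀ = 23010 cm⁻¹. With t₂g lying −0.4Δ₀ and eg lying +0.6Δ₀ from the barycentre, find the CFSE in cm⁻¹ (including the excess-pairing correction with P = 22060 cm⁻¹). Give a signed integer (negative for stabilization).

Group 8 minus oxidation state +3 gives a d⁵ configuration for Fe³⁺.
Configuration: t₂g⁵ eg⁰.
Orbital CFSE = 5(-0.4) + 0(0.6) = -2.0Δ₀ = -2.0 × 23010 = -46020 cm⁻¹.
High-spin d⁵ would be t₂g³ eg² with 0 pairs; low-spin has 2, so 2 excess pairs cost +2P = +44120 cm⁻¹.
Overall CFSE = -46020 + 44120 = -1900 cm⁻¹.

-1900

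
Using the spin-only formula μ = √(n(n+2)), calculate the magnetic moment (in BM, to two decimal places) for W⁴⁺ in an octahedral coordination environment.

W sits in group 6; removing 4 electrons leaves W⁴⁺ with 6 − 4 = 2 d electrons.
Configuration: t₂g² eg⁰ → 2 unpaired electrons.
μ(spin-only) = √[2(2+2)] = √8 ≈ 2.83 BM.

2.83 BM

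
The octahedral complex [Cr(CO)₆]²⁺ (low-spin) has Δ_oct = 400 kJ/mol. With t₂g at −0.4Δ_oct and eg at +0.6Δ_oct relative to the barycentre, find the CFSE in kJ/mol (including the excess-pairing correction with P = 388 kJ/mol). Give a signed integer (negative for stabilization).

CO is neutral, so the +2 overall charge sits on Cr: oxidation state +2.
Cr²⁺: group 6, so d-count = 6 − 2 = 4.
Electron filling gives t₂g⁴ eg⁰.
The orbital stabilization is -1.6Δ_oct = -1.6 × 400 = -640 kJ/mol.
High-spin d⁴ would be t₂g³ eg¹ with 0 pairs; low-spin has 1, so 1 excess pair costs +1P = +388 kJ/mol.
Combining: -640 + 388 = -252 kJ/mol.

-252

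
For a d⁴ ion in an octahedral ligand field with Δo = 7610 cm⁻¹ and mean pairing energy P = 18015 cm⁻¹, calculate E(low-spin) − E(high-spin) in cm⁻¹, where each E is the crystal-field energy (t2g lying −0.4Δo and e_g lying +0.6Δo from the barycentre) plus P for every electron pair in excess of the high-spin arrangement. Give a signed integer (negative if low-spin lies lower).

10405

High-spin d⁴ fills as t2g^3 e_g^1 with CFSE 3(−0.4) + 1(+0.6) = -0.6Δo = -4566 cm⁻¹.
For low-spin the configuration is t2g^4 e_g^0: orbital energy -1.6 × 7610 = -12176 cm⁻¹, and 1 additional pair relative to high-spin adds 18015 cm⁻¹, giving 5839 cm⁻¹.
The difference is 5839 − (-4566) = 10405 cm⁻¹, so high-spin lies lower.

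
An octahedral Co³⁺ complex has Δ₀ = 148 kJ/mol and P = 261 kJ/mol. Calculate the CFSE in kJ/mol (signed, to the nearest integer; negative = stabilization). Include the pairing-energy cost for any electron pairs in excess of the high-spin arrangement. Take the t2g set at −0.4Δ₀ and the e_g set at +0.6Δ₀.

-59

Co sits in group 9; removing 3 electrons leaves Co³⁺ with 9 − 3 = 6 d electrons.
Since Δ₀ = 148 kJ/mol < P = 261 kJ/mol, the complex adopts the high-spin configuration.
That gives t2g^4 e_g^2.
Orbital CFSE = -0.4Δ₀ = -0.4 × 148 = -59 kJ/mol.
High-spin has no excess pairs, so no pairing correction applies.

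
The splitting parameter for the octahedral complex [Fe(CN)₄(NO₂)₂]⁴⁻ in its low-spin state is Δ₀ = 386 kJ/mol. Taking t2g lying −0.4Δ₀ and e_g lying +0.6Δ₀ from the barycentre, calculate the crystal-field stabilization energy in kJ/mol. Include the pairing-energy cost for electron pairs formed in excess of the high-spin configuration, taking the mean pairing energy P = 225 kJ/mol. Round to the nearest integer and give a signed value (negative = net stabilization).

-476

Ligand charges: 4×(-1) from CN⁻ and 2×(-1) from NO₂⁻ sum to -6; with overall charge -4, Fe is +2.
Fe is in group 8, so Fe²⁺ is d⁶ (8 − 2 = 6).
Electron filling gives t2g^6 e_g^0.
The orbital stabilization is -2.4Δ₀ = -2.4 × 386 = -926 kJ/mol.
High-spin d⁶ would be t2g^4 e_g^2 with 1 pair; low-spin has 3, so 2 excess pairs cost +2P = +450 kJ/mol.
Net CFSE = -926 + 450 = -476 kJ/mol.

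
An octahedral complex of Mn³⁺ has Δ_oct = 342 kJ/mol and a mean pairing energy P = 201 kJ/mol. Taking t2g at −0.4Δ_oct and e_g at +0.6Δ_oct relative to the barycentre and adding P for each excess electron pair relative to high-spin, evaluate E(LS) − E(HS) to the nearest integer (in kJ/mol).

-141

Mn³⁺: group 7, so d-count = 7 − 3 = 4.
High-spin d⁴ fills as t2g^3 e_g^1 with CFSE 3(−0.4) + 1(+0.6) = -0.6Δ_oct = -205 kJ/mol.
Low-spin: t2g^4 e_g^0, orbital CFSE = -1.6Δ_oct = -547 kJ/mol; plus 1 excess pair × P = +201 kJ/mol; total -346 kJ/mol.
The difference is -346 − (-205) = -141 kJ/mol, so low-spin lies lower.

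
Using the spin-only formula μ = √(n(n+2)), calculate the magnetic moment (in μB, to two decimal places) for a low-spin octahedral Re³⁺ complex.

2.83 μB

Re³⁺: group 7, so d-count = 7 − 3 = 4.
Configuration: t2g^4 e_g^0 → 2 unpaired electrons.
μ(spin-only) = √[2(2+2)] = √8 ≈ 2.83 μB.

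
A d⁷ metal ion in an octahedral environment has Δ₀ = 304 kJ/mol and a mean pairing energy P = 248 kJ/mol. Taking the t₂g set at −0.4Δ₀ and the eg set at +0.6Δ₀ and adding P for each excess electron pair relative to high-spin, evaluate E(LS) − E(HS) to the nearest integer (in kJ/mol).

High-spin d⁷ fills as t₂g⁵ eg² with CFSE 5(−0.4) + 2(+0.6) = -0.8Δ₀ = -243 kJ/mol.
For low-spin the configuration is t₂g⁶ eg¹: orbital energy -1.8 × 304 = -547 kJ/mol, and 1 additional pair relative to high-spin adds 248 kJ/mol, giving -299 kJ/mol.
Thus E(LS) − E(HS) = -56 kJ/mol.

-56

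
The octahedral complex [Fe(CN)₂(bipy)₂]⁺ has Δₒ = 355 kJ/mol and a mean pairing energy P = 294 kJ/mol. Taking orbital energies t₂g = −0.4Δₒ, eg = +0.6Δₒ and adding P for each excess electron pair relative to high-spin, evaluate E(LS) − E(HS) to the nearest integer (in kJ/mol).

-122

Ligand charges: 2×(-1) from CN⁻ and 2×(+0) from bipy sum to -2; with overall charge +1, Fe is +3.
Fe sits in group 8; removing 3 electrons leaves Fe³⁺ with 8 − 3 = 5 d electrons.
In the high-spin limit (t₂g³ eg²) the orbital term is 0.0Δₒ = 0 kJ/mol, with no excess pairing.
For low-spin the configuration is t₂g⁵ eg⁰: orbital energy -2.0 × 355 = -710 kJ/mol, and 2 additional pairs relative to high-spin add 588 kJ/mol, giving -122 kJ/mol.
Thus E(LS) − E(HS) = -122 kJ/mol.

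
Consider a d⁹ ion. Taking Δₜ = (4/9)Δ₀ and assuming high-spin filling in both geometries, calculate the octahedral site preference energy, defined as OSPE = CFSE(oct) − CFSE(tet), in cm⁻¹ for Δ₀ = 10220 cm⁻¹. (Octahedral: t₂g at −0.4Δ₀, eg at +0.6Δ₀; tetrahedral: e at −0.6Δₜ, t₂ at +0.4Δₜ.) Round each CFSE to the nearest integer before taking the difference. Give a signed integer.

-4315

Octahedral high-spin t2g^6 e_g^3: CFSE = -0.6 × 10220 = -6132 cm⁻¹.
Tetrahedral: e^4 t2^5, CFSE = 4(−0.6) + 5(+0.4) = -0.4Δₜ = -0.4 × (4/9) × 10220 = -1817 cm⁻¹.
OSPE = CFSE(oct) − CFSE(tet) = -6132 − (-1817) = -4315 cm⁻¹.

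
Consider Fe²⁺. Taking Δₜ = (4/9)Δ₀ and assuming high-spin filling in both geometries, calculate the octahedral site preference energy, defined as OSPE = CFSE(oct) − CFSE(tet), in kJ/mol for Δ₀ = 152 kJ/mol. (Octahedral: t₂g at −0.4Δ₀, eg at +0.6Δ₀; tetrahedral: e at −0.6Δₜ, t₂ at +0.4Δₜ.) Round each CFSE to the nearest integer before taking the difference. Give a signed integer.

-20

Fe²⁺: group 8, so d-count = 8 − 2 = 6.
In an octahedral site d⁶ (HS) is t₂g⁴ eg², giving CFSE(oct) = -0.4Δ₀ = -61 kJ/mol.
Tetrahedral e³ t₂³ gives -0.6Δₜ = -0.6 × (4/9) × 152 = -41 kJ/mol.
OSPE = CFSE(oct) − CFSE(tet) = -61 − (-41) = -20 kJ/mol.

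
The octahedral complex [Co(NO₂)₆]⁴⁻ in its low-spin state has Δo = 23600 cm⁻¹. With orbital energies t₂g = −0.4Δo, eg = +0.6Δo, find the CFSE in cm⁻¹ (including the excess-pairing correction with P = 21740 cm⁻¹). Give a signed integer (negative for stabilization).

-20740

Each NO₂⁻ contributes -1; 6 × (-1) = -6. With overall charge -4, Co is in the +2 oxidation state.
Co²⁺: group 9, so d-count = 9 − 2 = 7.
The d⁷ electrons fill as t₂g⁶ eg¹.
The orbital stabilization is -1.8Δo = -1.8 × 23600 = -42480 cm⁻¹.
High-spin d⁷ would be t₂g⁵ eg² with 2 pairs; low-spin has 3, so 1 excess pair costs +1P = +21740 cm⁻¹.
Overall CFSE = -42480 + 21740 = -20740 cm⁻¹.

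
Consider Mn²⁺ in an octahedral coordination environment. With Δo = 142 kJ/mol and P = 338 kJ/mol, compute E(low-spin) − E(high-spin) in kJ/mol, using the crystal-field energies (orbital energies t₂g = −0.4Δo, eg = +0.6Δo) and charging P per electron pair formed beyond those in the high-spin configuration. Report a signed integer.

392

Mn²⁺: group 7, so d-count = 7 − 2 = 5.
High-spin: t₂g³ eg², CFSE = 0.0Δo = 0 kJ/mol.
For low-spin the configuration is t₂g⁵ eg⁰: orbital energy -2.0 × 142 = -284 kJ/mol, and 2 additional pairs relative to high-spin add 676 kJ/mol, giving 392 kJ/mol.
Thus E(LS) − E(HS) = 392 kJ/mol.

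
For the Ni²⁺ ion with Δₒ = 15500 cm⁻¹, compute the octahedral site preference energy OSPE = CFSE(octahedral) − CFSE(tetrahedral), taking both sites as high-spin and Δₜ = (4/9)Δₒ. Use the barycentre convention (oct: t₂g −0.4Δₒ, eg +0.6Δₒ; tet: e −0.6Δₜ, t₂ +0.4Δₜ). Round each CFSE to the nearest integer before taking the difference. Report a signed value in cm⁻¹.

-13089

Ni²⁺: group 10, so d-count = 10 − 2 = 8.
In an octahedral site d⁸ (HS) is t₂g⁶ eg², giving CFSE(oct) = -1.2Δₒ = -18600 cm⁻¹.
In a tetrahedral site the filling is e⁴ t₂⁴: CFSE(tet) = -0.8Δₜ = -0.8 × (4/9)(15500) = -5511 cm⁻¹.
OSPE = CFSE(oct) − CFSE(tet) = -18600 − (-5511) = -13089 cm⁻¹.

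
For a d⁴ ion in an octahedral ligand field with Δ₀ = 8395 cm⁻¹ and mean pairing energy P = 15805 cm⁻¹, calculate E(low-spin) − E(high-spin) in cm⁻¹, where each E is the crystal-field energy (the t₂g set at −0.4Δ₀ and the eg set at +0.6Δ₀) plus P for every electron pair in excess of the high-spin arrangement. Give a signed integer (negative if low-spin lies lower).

7410

In the high-spin limit (t₂g³ eg¹) the orbital term is -0.6Δ₀ = -5037 cm⁻¹, with no excess pairing.
Low-spin: t₂g⁴ eg⁰, orbital CFSE = -1.6Δ₀ = -13432 cm⁻¹; plus 1 excess pair × P = +15805 cm⁻¹; total 2373 cm⁻¹.
E(LS) − E(HS) = 2373 − (-5037) = 7410 cm⁻¹.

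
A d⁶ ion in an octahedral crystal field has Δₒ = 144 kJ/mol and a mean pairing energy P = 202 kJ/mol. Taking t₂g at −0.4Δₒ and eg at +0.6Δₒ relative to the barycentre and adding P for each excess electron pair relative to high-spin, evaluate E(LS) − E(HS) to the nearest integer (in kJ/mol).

High-spin d⁶ fills as t₂g⁴ eg² with CFSE 4(−0.4) + 2(+0.6) = -0.4Δₒ = -58 kJ/mol.
Low-spin t₂g⁶ eg⁰ gives -2.4Δₒ = -346 kJ/mol, but forming 2 extra pairs costs 2P = 404 kJ/mol, so E(LS) = -346 + 404 = 58 kJ/mol.
The difference is 58 − (-58) = 116 kJ/mol, so high-spin lies lower.

116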